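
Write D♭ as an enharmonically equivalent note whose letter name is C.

Db is pitch class 1. The letter C alone is pitch class 0.
To reach pitch class 1 from C requires an offset of +1 semitone, i.e. sharp: C#.

C#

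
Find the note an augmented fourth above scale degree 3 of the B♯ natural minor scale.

G##

Scale degree 3 of B# natural minor is D#.
An augmented fourth (6 semitones) above D# lands on the letter G, giving G##.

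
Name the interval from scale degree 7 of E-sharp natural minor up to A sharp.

Scale degree 7 of E# natural minor is D#.
D# up to A#: letters D→A make it a fifth; 7 semitones makes it perfect.

perfect fifth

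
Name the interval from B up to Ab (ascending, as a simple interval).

diminished seventh

Counting letters B–C–D–E–F–G–A gives a seventh.
B→Ab = 9 semitones, 2 narrower than the major seventh (11), so diminished.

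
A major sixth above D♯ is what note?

B#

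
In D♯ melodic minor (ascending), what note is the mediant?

Degree 3 takes the letter 2 steps above D, which is F.
In melodic minor (ascending), degree 3 sits 3 semitones above the tonic. D# + 3 semitones is pitch class 6, spelled on F as F#.

F#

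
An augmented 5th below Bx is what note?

E#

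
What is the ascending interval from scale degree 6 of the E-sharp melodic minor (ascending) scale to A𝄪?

Scale degree 6 of E# melodic minor (ascending) is C##.
C## up to A##: letters C→A make it a sixth; 9 semitones makes it major.

major sixth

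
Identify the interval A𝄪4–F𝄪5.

The letter names run A→F, a span of 5 letter steps, so the interval is some kind of sixth.
A## to F## is 8 semitones. A major sixth is 9, so 8 makes it minor.

minor sixth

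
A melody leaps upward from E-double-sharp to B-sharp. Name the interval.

Counting letters E–F–G–A–B gives a fifth.
E##→B# = 6 semitones, 1 narrower than the perfect fifth (7), so diminished.

diminished fifth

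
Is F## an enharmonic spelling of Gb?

F## is pitch class 7; Gb is pitch class 6.
The pitch classes differ (7 vs. 6), so they are not enharmonic equivalents.

No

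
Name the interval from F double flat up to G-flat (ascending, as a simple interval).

augmented second

The letter names run F→G, a span of 1 letter step, so the interval is some kind of second.
Fbb to Gb is 3 semitones. A major second is 2, so 3 makes it augmented.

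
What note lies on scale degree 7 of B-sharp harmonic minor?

A##

Degree 7 takes the letter 6 steps above B, which is A.
In harmonic minor, degree 7 sits 11 semitones above the tonic. B# + 11 semitones is pitch class 11, spelled on A as A##.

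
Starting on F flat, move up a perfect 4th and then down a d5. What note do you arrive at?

Eb

A perfect fourth up from Fb is Bbb (letter B, 5 semitones up).
A diminished fifth down from Bbb is Eb (letter E, 6 semitones down).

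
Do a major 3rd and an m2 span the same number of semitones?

No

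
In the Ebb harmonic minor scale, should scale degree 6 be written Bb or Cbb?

Cbb

Each scale degree takes a distinct letter name. Degree 6 of a scale on E must use the letter C.
Cbb and Bb are enharmonically the same pitch, but only Cbb uses the letter C, so it is the correct spelling here.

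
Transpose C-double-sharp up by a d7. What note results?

B

C up a major seventh is B, so the target letter is B.
From C##, a diminished seventh is 9 semitones up: B.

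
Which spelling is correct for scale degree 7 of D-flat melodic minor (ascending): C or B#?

C

Each scale degree takes a distinct letter name. Degree 7 of a scale on D must use the letter C.
C and B# are enharmonically the same pitch, but only C uses the letter C, so it is the correct spelling here.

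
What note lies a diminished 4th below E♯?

B##

E down a perfect fourth is B, so the target letter is B.
From E#, a diminished fourth is 4 semitones down: B##.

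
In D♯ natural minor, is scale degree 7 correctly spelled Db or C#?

Each scale degree takes a distinct letter name. Degree 7 of a scale on D must use the letter C.
C# and Db are enharmonically the same pitch, but only C# uses the letter C, so it is the correct spelling here.

C#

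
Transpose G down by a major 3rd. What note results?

Eb

A third below G lands on the letter E.
A major third spans 4 semitones, so G moves to pitch class 3. On the letter E that is Eb.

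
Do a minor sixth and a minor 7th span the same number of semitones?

No

A minor sixth spans 8 semitones; a minor seventh spans 10.
The spans differ, so they are not enharmonic equivalents.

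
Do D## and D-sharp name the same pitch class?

No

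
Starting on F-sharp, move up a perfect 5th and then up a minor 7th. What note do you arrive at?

B

A perfect fifth up from F# is C# (letter C, 7 semitones up).
A minor seventh up from C# is B (letter B, 10 semitones up).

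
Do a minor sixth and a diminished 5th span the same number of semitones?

A minor sixth spans 8 semitones; a diminished fifth spans 6.
The spans differ, so they are not enharmonic equivalents.

No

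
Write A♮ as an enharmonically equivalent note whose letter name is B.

Bbb

Plain B sits 2 semitones above A, so on the letter B the same pitch needs a double flat: Bbb.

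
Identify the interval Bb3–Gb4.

minor sixth

The letter names run B→G, a span of 5 letter steps, so the interval is some kind of sixth.
Bb to Gb is 8 semitones. A major sixth is 9, so 8 makes it minor.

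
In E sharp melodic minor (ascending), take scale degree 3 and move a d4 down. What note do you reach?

D##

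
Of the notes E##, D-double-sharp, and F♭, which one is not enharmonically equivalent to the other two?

In 12-tone equal temperament, enharmonic equivalents share a pitch class. E## is pitch class 6; D## is pitch class 4; Fb is pitch class 4.
D## and Fb share pitch class 4, while E## is pitch class 6.

E##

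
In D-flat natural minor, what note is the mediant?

Fb

The Db natural minor scale runs Db Eb Fb Gb Ab Bbb Cb.
Degree 3 is Fb.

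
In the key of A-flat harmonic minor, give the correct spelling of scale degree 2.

Bb

Degree 2 takes the letter 1 step above A, which is B.
In harmonic minor, degree 2 sits 2 semitones above the tonic. Ab + 2 semitones is pitch class 10, spelled on B as Bb.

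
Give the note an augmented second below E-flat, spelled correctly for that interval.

Dbb

E down a major second is D, so the target letter is D.
From Eb, an augmented second is 3 semitones down: Dbb.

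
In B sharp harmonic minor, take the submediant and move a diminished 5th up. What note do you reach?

D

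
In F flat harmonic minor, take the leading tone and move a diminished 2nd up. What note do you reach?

The leading tone of Fb harmonic minor is Eb.
A diminished second (0 semitones) above Eb lands on the letter F, giving Fbb.

Fbb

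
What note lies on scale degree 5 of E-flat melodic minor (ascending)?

Bb

Degree 5 takes the letter 4 steps above E, which is B.
In melodic minor (ascending), degree 5 sits 7 semitones above the tonic. Eb + 7 semitones is pitch class 10, spelled on B as Bb.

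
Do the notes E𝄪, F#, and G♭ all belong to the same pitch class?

Yes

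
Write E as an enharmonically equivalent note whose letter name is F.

Fb

E is pitch class 4. The letter F alone is pitch class 5.
To reach pitch class 4 from F requires an offset of -1 semitone, i.e. flat: Fb.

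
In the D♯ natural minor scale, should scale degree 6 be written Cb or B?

Each scale degree takes a distinct letter name. Degree 6 of a scale on D must use the letter B.
B and Cb are enharmonically the same pitch, but only B uses the letter B, so it is the correct spelling here.

B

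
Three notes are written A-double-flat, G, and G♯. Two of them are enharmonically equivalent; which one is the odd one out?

In 12-tone equal temperament, enharmonic equivalents share a pitch class. Abb is pitch class 7; G is pitch class 7; G# is pitch class 8.
Abb and G share pitch class 7, while G# is pitch class 8.

G#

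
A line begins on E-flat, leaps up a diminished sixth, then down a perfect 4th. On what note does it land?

A diminished sixth up from Eb is Cbb (letter C, 7 semitones up).
A perfect fourth down from Cbb is Gbb (letter G, 5 semitones down).

Gbb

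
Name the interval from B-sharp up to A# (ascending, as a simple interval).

The letter names run B→A, a span of 6 letter steps, so the interval is some kind of seventh.
B# to A# is 10 semitones. A major seventh is 11, so 10 makes it minor.

minor seventh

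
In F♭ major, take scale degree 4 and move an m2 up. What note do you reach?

Cbb

Scale degree 4 of Fb major is Bbb.
A minor second (1 semitone) above Bbb lands on the letter C, giving Cbb.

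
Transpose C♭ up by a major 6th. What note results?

Ab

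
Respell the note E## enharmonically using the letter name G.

Gb

Plain G sits 1 semitone above E##, so on the letter G the same pitch needs a flat: Gb.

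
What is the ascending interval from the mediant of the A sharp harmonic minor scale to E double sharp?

The mediant of A# harmonic minor is C#.
C# up to E##: letters C→E make it a third; 5 semitones makes it augmented.

augmented third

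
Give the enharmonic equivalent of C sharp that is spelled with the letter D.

C# is pitch class 1. The letter D alone is pitch class 2.
To reach pitch class 1 from D requires an offset of -1 semitone, i.e. flat: Db.

Db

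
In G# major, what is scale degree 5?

Degree 5 takes the letter 4 steps above G, which is D.
In major, degree 5 sits 7 semitones above the tonic. G# + 7 semitones is pitch class 3, spelled on D as D#.

D#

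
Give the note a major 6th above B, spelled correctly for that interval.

G#

B up a major sixth is G#, so the target letter is G.
From B, a major sixth is 9 semitones up: G#.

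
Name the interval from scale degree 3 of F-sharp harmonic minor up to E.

Scale degree 3 of F# harmonic minor is A.
A up to E: letters A→E make it a fifth; 7 semitones makes it perfect.

perfect fifth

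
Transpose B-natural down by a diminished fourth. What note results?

F##

B down a perfect fourth is F#, so the target letter is F.
From B, a diminished fourth is 4 semitones down: F##.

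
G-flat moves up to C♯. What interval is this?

doubly augmented fourth

Counting letters G–A–B–C gives a fourth.
Gb→C# = 7 semitones, 2 wider than the perfect fourth (5), so doubly augmented.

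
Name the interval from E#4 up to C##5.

major sixth

Counting letters E–F–G–A–B–C gives a sixth.
E#→C## = 9 semitones, exactly the major sixth.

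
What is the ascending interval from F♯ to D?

minor sixth

The letter names run F→D, a span of 5 letter steps, so the interval is some kind of sixth.
F# to D is 8 semitones. A major sixth is 9, so 8 makes it minor.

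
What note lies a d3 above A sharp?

C

A third above A lands on the letter C.
A diminished third spans 2 semitones, so A# moves to pitch class 0. On the letter C that is C.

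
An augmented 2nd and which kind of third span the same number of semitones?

minor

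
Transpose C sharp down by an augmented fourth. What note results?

G

C down a perfect fourth is G, so the target letter is G.
From C#, an augmented fourth is 6 semitones down: G.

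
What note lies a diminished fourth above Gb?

Cbb

G up a perfect fourth is C, so the target letter is C.
From Gb, a diminished fourth is 4 semitones up: Cbb.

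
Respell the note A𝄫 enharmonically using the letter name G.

Plain G sits at the same pitch as Abb, so on the letter G the same pitch needs a natural: G.

G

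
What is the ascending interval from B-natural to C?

The letter names run B→C, a span of 1 letter step, so the interval is some kind of second.
B to C is 1 semitone. A major second is 2, so 1 makes it minor.

minor second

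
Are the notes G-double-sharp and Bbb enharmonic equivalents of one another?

G## = pitch class 9 and Bbb = pitch class 9 — the same pitch class, so they are enharmonic equivalents.

Yes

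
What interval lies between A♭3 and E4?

The letter names run A→E, a span of 4 letter steps, so the interval is some kind of fifth.
Ab to E is 8 semitones. A perfect fifth is 7, so 8 makes it augmented.

augmented fifth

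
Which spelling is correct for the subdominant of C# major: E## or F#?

Each scale degree takes a distinct letter name. Degree 4 of a scale on C must use the letter F.
F# and E## are enharmonically the same pitch, but only F# uses the letter F, so it is the correct spelling here.

F#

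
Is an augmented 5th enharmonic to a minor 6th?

An augmented fifth spans 8 semitones; a minor sixth spans 8.
They are enharmonically equivalent.

Yes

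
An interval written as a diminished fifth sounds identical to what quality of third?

doubly augmented

A diminished fifth spans 6 semitones.
A third spanning 6 semitones is doubly augmented (the major third is 4).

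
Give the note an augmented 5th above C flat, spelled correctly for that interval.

A fifth above C lands on the letter G.
An augmented fifth spans 8 semitones, so Cb moves to pitch class 7. On the letter G that is G.

G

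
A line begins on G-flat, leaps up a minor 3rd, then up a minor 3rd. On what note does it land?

Dbb

A minor third up from Gb is Bbb (letter B, 3 semitones up).
A minor third up from Bbb is Dbb (letter D, 3 semitones up).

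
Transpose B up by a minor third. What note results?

B up a major third is D#, so the target letter is D.
From B, a minor third is 3 semitones up: D.

D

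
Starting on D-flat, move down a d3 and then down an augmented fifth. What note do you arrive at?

A diminished third down from Db is B (letter B, 2 semitones down).
An augmented fifth down from B is Eb (letter E, 8 semitones down).

Eb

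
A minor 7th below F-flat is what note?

Gb

F down a major seventh is Gb, so the target letter is G.
From Fb, a minor seventh is 10 semitones down: Gb.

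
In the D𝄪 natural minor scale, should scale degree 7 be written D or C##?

C##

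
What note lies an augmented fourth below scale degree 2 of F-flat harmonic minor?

Dbb

Scale degree 2 of Fb harmonic minor is Gb.
An augmented fourth (6 semitones) below Gb lands on the letter D, giving Dbb.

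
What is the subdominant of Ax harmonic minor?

D##

Degree 4 takes the letter 3 steps above A, which is D.
In harmonic minor, degree 4 sits 5 semitones above the tonic. A## + 5 semitones is pitch class 4, spelled on D as D##.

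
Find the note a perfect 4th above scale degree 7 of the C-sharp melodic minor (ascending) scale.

E#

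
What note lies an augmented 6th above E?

A sixth above E lands on the letter C.
An augmented sixth spans 10 semitones, so E moves to pitch class 2. On the letter C that is C##.

C##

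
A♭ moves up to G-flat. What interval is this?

The letter names run A→G, a span of 6 letter steps, so the interval is some kind of seventh.
Ab to Gb is 10 semitones. A major seventh is 11, so 10 makes it minor.

minor seventh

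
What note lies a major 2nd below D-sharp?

C#

D down a major second is C, so the target letter is C.
From D#, a major second is 2 semitones down: C#.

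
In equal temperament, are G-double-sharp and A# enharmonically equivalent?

No

G## is pitch class 9; A# is pitch class 10.
The pitch classes differ (9 vs. 10), so they are not enharmonic equivalents.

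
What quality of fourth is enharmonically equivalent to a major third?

diminished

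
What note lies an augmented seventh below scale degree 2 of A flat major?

Scale degree 2 of Ab major is Bb.
An augmented seventh (12 semitones) below Bb lands on the letter C, giving Cbb.

Cbb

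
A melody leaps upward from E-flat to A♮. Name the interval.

augmented fourth

The letter names run E→A, a span of 3 letter steps, so the interval is some kind of fourth.
Eb to A is 6 semitones. A perfect fourth is 5, so 6 makes it augmented.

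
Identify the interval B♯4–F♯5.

diminished fifth

Counting letters B–C–D–E–F gives a fifth.
B#→F# = 6 semitones, 1 narrower than the perfect fifth (7), so diminished.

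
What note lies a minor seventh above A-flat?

A up a major seventh is G#, so the target letter is G.
From Ab, a minor seventh is 10 semitones up: Gb.

Gb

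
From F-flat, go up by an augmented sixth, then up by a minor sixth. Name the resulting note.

An augmented sixth up from Fb is D (letter D, 10 semitones up).
A minor sixth up from D is Bb (letter B, 8 semitones up).

Bb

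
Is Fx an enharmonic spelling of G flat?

F## is pitch class 7; Gb is pitch class 6.
The pitch classes differ (7 vs. 6), so they are not enharmonic equivalents.

No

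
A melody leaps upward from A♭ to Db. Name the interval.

Counting letters A–B–C–D gives a fourth.
Ab→Db = 5 semitones, exactly the perfect fourth.

perfect fourth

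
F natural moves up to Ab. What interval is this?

minor third

The letter names run F→A, a span of 2 letter steps, so the interval is some kind of third.
F to Ab is 3 semitones. A major third is 4, so 3 makes it minor.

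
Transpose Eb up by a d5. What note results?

Bbb

E up a perfect fifth is B, so the target letter is B.
From Eb, a diminished fifth is 6 semitones up: Bbb.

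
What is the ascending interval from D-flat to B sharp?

The letter names run D→B, a span of 5 letter steps, so the interval is some kind of sixth.
Db to B# is 11 semitones. A major sixth is 9, so 11 makes it doubly augmented.

doubly augmented sixth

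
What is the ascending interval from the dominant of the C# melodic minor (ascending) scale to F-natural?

diminished seventh

The dominant of C# melodic minor (ascending) is G#.
G# up to F: letters G→F make it a seventh; 9 semitones makes it diminished.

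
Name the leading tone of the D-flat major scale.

The Db major scale runs Db Eb F Gb Ab Bb C.
Degree 7 is C.

C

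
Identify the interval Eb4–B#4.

doubly augmented fifth

Counting letters E–F–G–A–B gives a fifth.
Eb→B# = 9 semitones, 2 wider than the perfect fifth (7), so doubly augmented.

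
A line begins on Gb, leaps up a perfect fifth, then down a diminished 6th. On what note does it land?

A perfect fifth up from Gb is Db (letter D, 7 semitones up).
A diminished sixth down from Db is F# (letter F, 7 semitones down).

F#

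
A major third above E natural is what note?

A third above E lands on the letter G.
A major third spans 4 semitones, so E moves to pitch class 8. On the letter G that is G#.

G#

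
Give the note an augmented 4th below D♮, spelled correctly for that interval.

Ab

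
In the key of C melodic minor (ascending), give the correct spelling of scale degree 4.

F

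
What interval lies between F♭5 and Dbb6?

minor sixth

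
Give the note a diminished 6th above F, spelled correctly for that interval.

Dbb

A sixth above F lands on the letter D.
A diminished sixth spans 7 semitones, so F moves to pitch class 0. On the letter D that is Dbb.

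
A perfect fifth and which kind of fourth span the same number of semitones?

A perfect fifth spans 7 semitones.
A fourth spanning 7 semitones is doubly augmented (the perfect fourth is 5).

doubly augmented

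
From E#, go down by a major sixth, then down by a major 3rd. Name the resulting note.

E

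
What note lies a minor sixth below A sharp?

A down a major sixth is C, so the target letter is C.
From A#, a minor sixth is 8 semitones down: C##.

C##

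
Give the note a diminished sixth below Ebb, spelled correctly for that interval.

G

A sixth below E lands on the letter G.
A diminished sixth spans 7 semitones, so Ebb moves to pitch class 7. On the letter G that is G.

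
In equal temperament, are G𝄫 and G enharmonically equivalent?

Gbb is pitch class 5; G is pitch class 7.
The pitch classes differ (5 vs. 7), so they are not enharmonic equivalents.

No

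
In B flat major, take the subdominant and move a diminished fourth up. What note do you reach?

The subdominant of Bb major is Eb.
A diminished fourth (4 semitones) above Eb lands on the letter A, giving Abb.

Abb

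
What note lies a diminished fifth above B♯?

F#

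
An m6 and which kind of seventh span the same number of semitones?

A minor sixth spans 8 semitones.
A seventh spanning 8 semitones is doubly diminished (the major seventh is 11).

doubly diminished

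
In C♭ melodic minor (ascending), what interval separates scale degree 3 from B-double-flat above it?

Scale degree 3 of Cb melodic minor (ascending) is Ebb.
Ebb up to Bbb: letters E→B make it a fifth; 7 semitones makes it perfect.

perfect fifth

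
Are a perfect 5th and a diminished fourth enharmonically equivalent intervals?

A perfect fifth spans 7 semitones; a diminished fourth spans 4.
The spans differ, so they are not enharmonic equivalents.

No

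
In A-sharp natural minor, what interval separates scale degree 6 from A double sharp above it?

Scale degree 6 of A# natural minor is F#.
F# up to A##: letters F→A make it a third; 5 semitones makes it augmented.

augmented third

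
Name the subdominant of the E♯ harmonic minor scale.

A#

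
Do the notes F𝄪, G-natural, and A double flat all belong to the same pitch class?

Yes

F## is pitch class 7; G is pitch class 7; Abb is pitch class 7.
All spellings map to pitch class 7, so they are enharmonically equivalent.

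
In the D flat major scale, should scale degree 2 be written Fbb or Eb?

Eb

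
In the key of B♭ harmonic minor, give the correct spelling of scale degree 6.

Gb

The Bb harmonic minor scale runs Bb C Db Eb F Gb A.
Degree 6 is Gb.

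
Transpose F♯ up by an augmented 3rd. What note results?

A third above F lands on the letter A.
An augmented third spans 5 semitones, so F# moves to pitch class 11. On the letter A that is A##.

A##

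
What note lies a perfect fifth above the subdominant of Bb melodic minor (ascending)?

Bb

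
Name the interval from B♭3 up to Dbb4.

diminished third

Counting letters B–C–D gives a third.
Bb→Dbb = 2 semitones, 2 narrower than the major third (4), so diminished.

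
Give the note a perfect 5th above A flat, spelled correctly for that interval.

A up a perfect fifth is E, so the target letter is E.
From Ab, a perfect fifth is 7 semitones up: Eb.

Eb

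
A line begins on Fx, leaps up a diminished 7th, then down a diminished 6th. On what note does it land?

G##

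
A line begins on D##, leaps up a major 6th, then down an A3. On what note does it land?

G#

A major sixth up from D## is B## (letter B, 9 semitones up).
An augmented third down from B## is G# (letter G, 5 semitones down).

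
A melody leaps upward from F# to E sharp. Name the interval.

Counting letters F–G–A–B–C–D–E gives a seventh.
F#→E# = 11 semitones, exactly the major seventh.

major seventh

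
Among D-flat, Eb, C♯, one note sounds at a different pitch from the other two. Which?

Eb

In 12-tone equal temperament, enharmonic equivalents share a pitch class. Db is pitch class 1; Eb is pitch class 3; C# is pitch class 1.
Db and C# share pitch class 1, while Eb is pitch class 3.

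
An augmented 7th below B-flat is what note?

Cbb

B down a major seventh is C, so the target letter is C.
From Bb, an augmented seventh is 12 semitones down: Cbb.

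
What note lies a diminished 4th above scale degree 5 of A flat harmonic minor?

Scale degree 5 of Ab harmonic minor is Eb.
A diminished fourth (4 semitones) above Eb lands on the letter A, giving Abb.

Abb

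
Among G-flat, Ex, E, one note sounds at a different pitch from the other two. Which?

In 12-tone equal temperament, enharmonic equivalents share a pitch class. Gb is pitch class 6; E## is pitch class 6; E is pitch class 4.
Gb and E## share pitch class 6, while E is pitch class 4.

E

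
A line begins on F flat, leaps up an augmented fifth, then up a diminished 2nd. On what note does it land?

Dbb

An augmented fifth up from Fb is C (letter C, 8 semitones up).
A diminished second up from C is Dbb (letter D, 0 semitones up).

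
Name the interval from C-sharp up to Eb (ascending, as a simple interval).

diminished third

Counting letters C–D–E gives a third.
C#→Eb = 2 semitones, 2 narrower than the major third (4), so diminished.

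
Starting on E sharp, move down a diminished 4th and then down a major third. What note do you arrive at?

G##

A diminished fourth down from E# is B## (letter B, 4 semitones down).
A major third down from B## is G## (letter G, 4 semitones down).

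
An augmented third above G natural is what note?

B#

A third above G lands on the letter B.
An augmented third spans 5 semitones, so G moves to pitch class 0. On the letter B that is B#.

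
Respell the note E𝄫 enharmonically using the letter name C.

Plain C sits 2 semitones below Ebb, so on the letter C the same pitch needs a double sharp: C##.

C##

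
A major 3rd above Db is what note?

F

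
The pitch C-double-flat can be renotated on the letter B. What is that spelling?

Plain B sits 1 semitone above Cbb, so on the letter B the same pitch needs a flat: Bb.

Bb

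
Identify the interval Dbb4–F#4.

Counting letters D–E–F gives a third.
Dbb→F# = 6 semitones, 2 wider than the major third (4), so doubly augmented.

doubly augmented third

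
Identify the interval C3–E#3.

augmented third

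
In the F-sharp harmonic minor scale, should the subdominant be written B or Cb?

Each scale degree takes a distinct letter name. Degree 4 of a scale on F must use the letter B.
B and Cb are enharmonically the same pitch, but only B uses the letter B, so it is the correct spelling here.

B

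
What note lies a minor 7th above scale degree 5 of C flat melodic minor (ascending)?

Scale degree 5 of Cb melodic minor (ascending) is Gb.
A minor seventh (10 semitones) above Gb lands on the letter F, giving Fb.

Fb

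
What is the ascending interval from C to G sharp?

The letter names run C→G, a span of 4 letter steps, so the interval is some kind of fifth.
C to G# is 8 semitones. A perfect fifth is 7, so 8 makes it augmented.

augmented fifth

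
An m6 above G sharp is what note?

G up a major sixth is E, so the target letter is E.
From G#, a minor sixth is 8 semitones up: E.

E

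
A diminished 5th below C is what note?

C down a perfect fifth is F, so the target letter is F.
From C, a diminished fifth is 6 semitones down: F#.

F#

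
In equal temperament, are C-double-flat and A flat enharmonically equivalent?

Two spellings are enharmonically equivalent only if they share a pitch class.
Here Cbb → 10, Ab → 8; 8 ≠ 10, so they are not.

No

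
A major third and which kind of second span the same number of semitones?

doubly augmented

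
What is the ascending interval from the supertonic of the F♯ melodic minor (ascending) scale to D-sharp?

perfect fifth

The supertonic of F# melodic minor (ascending) is G#.
G# up to D#: letters G→D make it a fifth; 7 semitones makes it perfect.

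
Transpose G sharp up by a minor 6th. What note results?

G up a major sixth is E, so the target letter is E.
From G#, a minor sixth is 8 semitones up: E.

E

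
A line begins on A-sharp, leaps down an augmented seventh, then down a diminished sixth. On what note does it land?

An augmented seventh down from A# is Bb (letter B, 12 semitones down).
A diminished sixth down from Bb is D# (letter D, 7 semitones down).

D#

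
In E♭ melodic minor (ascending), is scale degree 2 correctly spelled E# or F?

F

Each scale degree takes a distinct letter name. Degree 2 of a scale on E must use the letter F.
F and E# are enharmonically the same pitch, but only F uses the letter F, so it is the correct spelling here.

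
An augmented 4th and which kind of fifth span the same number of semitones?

diminished

An augmented fourth spans 6 semitones.
A fifth spanning 6 semitones is diminished (the perfect fifth is 7).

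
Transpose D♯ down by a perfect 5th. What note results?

D down a perfect fifth is G, so the target letter is G.
From D#, a perfect fifth is 7 semitones down: G#.

G#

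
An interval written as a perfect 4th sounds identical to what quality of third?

A perfect fourth spans 5 semitones.
A third spanning 5 semitones is augmented (the major third is 4).

augmented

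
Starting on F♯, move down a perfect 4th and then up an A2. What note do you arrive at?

D##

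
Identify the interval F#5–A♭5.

diminished third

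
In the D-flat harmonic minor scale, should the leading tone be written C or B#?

C

Each scale degree takes a distinct letter name. Degree 7 of a scale on D must use the letter C.
C and B# are enharmonically the same pitch, but only C uses the letter C, so it is the correct spelling here.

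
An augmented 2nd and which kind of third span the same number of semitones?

minor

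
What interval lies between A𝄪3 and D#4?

diminished fourth

The letter names run A→D, a span of 3 letter steps, so the interval is some kind of fourth.
A## to D# is 4 semitones. A perfect fourth is 5, so 4 makes it diminished.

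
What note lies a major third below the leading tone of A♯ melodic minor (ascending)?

The leading tone of A# melodic minor (ascending) is G##.
A major third (4 semitones) below G## lands on the letter E, giving E#.

E#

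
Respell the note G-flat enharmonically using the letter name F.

Gb is pitch class 6. The letter F alone is pitch class 5.
To reach pitch class 6 from F requires an offset of +1 semitone, i.e. sharp: F#.

F#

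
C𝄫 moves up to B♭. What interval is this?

augmented seventh

Counting letters C–D–E–F–G–A–B gives a seventh.
Cbb→Bb = 12 semitones, 1 wider than the major seventh (11), so augmented.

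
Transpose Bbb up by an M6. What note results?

B up a major sixth is G#, so the target letter is G.
From Bbb, a major sixth is 9 semitones up: Gb.

Gb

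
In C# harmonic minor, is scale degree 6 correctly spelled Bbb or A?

Each scale degree takes a distinct letter name. Degree 6 of a scale on C must use the letter A.
A and Bbb are enharmonically the same pitch, but only A uses the letter A, so it is the correct spelling here.

A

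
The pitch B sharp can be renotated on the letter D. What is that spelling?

Plain D sits 2 semitones above B#, so on the letter D the same pitch needs a double flat: Dbb.

Dbb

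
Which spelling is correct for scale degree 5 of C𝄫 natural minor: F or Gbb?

Each scale degree takes a distinct letter name. Degree 5 of a scale on C must use the letter G.
Gbb and F are enharmonically the same pitch, but only Gbb uses the letter G, so it is the correct spelling here.

Gbb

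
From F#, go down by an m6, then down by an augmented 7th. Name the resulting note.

Bb

A minor sixth down from F# is A# (letter A, 8 semitones down).
An augmented seventh down from A# is Bb (letter B, 12 semitones down).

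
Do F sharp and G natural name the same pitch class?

No

Two spellings are enharmonically equivalent only if they share a pitch class.
Here F# → 6, G → 7; 6 ≠ 7, so they are not.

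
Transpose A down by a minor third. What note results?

A down a major third is F, so the target letter is F.
From A, a minor third is 3 semitones down: F#.

F#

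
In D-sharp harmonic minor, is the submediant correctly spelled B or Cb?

B

Each scale degree takes a distinct letter name. Degree 6 of a scale on D must use the letter B.
B and Cb are enharmonically the same pitch, but only B uses the letter B, so it is the correct spelling here.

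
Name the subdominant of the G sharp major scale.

Degree 4 takes the letter 3 steps above G, which is C.
In major, degree 4 sits 5 semitones above the tonic. G# + 5 semitones is pitch class 1, spelled on C as C#.

C#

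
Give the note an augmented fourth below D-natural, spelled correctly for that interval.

Ab

A fourth below D lands on the letter A.
An augmented fourth spans 6 semitones, so D moves to pitch class 8. On the letter A that is Ab.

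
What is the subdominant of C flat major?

Fb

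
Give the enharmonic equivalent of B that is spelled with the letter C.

Plain C sits 1 semitone above B, so on the letter C the same pitch needs a flat: Cb.

Cb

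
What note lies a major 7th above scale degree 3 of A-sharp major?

B##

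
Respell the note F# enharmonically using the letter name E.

Plain E sits 2 semitones below F#, so on the letter E the same pitch needs a double sharp: E##.

E##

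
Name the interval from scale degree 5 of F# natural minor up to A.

Scale degree 5 of F# natural minor is C#.
C# up to A: letters C→A make it a sixth; 8 semitones makes it minor.

minor sixth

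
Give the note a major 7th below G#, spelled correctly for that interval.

A seventh below G lands on the letter A.
A major seventh spans 11 semitones, so G# moves to pitch class 9. On the letter A that is A.

A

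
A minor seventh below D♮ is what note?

E

D down a major seventh is Eb, so the target letter is E.
From D, a minor seventh is 10 semitones down: E.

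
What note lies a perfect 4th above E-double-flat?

A fourth above E lands on the letter A.
A perfect fourth spans 5 semitones, so Ebb moves to pitch class 7. On the letter A that is Abb.

Abb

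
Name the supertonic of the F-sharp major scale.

G#

Degree 2 takes the letter 1 step above F, which is G.
In major, degree 2 sits 2 semitones above the tonic. F# + 2 semitones is pitch class 8, spelled on G as G#.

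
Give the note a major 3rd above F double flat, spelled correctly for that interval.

F up a major third is A, so the target letter is A.
From Fbb, a major third is 4 semitones up: Abb.

Abb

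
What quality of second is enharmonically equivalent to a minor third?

A minor third spans 3 semitones.
A second spanning 3 semitones is augmented (the major second is 2).

augmented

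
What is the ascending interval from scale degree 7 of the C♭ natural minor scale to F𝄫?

diminished fifth

Scale degree 7 of Cb natural minor is Bbb.
Bbb up to Fbb: letters B→F make it a fifth; 6 semitones makes it diminished.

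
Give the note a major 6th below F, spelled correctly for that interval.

Ab

F down a major sixth is Ab, so the target letter is A.
From F, a major sixth is 9 semitones down: Ab.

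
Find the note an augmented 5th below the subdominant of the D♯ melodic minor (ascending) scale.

C

The subdominant of D# melodic minor (ascending) is G#.
An augmented fifth (8 semitones) below G# lands on the letter C, giving C.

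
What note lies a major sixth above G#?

E#

G up a major sixth is E, so the target letter is E.
From G#, a major sixth is 9 semitones up: E#.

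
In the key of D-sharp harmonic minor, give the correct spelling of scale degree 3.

F#

Degree 3 takes the letter 2 steps above D, which is F.
In harmonic minor, degree 3 sits 3 semitones above the tonic. D# + 3 semitones is pitch class 6, spelled on F as F#.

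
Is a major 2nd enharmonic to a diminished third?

Yes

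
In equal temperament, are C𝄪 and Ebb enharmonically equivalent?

C## is pitch class 2; Ebb is pitch class 2.
All spellings map to pitch class 2, so they are enharmonically equivalent.

Yes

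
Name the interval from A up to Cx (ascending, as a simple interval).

The letter names run A→C, a span of 2 letter steps, so the interval is some kind of third.
A to C## is 5 semitones. A major third is 4, so 5 makes it augmented.

augmented third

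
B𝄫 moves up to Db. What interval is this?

major third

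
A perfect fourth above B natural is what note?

E

B up a perfect fourth is E, so the target letter is E.
From B, a perfect fourth is 5 semitones up: E.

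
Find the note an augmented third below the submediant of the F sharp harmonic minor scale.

Bbb

The submediant of F# harmonic minor is D.
An augmented third (5 semitones) below D lands on the letter B, giving Bbb.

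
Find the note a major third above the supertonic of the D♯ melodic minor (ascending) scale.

The supertonic of D# melodic minor (ascending) is E#.
A major third (4 semitones) above E# lands on the letter G, giving G##.

G##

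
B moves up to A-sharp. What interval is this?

The letter names run B→A, a span of 6 letter steps, so the interval is some kind of seventh.
B to A# is 11 semitones. A major seventh is 11, so 11 makes it major.

major seventh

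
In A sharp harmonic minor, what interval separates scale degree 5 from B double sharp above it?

augmented fifth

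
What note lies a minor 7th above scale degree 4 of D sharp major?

Scale degree 4 of D# major is G#.
A minor seventh (10 semitones) above G# lands on the letter F, giving F#.

F#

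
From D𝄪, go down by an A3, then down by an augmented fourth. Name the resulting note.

F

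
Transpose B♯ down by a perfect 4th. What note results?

F##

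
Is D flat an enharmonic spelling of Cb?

No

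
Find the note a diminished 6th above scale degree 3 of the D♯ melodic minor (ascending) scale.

Db

Scale degree 3 of D# melodic minor (ascending) is F#.
A diminished sixth (7 semitones) above F# lands on the letter D, giving Db.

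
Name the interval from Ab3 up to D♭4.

Counting letters A–B–C–D gives a fourth.
Ab→Db = 5 semitones, exactly the perfect fourth.

perfect fourth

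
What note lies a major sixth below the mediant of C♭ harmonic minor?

The mediant of Cb harmonic minor is Ebb.
A major sixth (9 semitones) below Ebb lands on the letter G, giving Gbb.

Gbb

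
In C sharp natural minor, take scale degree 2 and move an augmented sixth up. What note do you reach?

Scale degree 2 of C# natural minor is D#.
An augmented sixth (10 semitones) above D# lands on the letter B, giving B##.

B##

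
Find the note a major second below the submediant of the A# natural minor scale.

The submediant of A# natural minor is F#.
A major second (2 semitones) below F# lands on the letter E, giving E.

E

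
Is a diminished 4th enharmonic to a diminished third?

No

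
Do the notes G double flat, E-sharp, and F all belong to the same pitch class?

Yes

Gbb is pitch class 5; E# is pitch class 5; F is pitch class 5.
All spellings map to pitch class 5, so they are enharmonically equivalent.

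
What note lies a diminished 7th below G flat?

A

G down a major seventh is Ab, so the target letter is A.
From Gb, a diminished seventh is 9 semitones down: A.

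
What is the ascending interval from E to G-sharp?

major third

The letter names run E→G, a span of 2 letter steps, so the interval is some kind of third.
E to G# is 4 semitones. A major third is 4, so 4 makes it major.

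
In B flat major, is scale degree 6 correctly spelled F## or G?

Each scale degree takes a distinct letter name. Degree 6 of a scale on B must use the letter G.
G and F## are enharmonically the same pitch, but only G uses the letter G, so it is the correct spelling here.

G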